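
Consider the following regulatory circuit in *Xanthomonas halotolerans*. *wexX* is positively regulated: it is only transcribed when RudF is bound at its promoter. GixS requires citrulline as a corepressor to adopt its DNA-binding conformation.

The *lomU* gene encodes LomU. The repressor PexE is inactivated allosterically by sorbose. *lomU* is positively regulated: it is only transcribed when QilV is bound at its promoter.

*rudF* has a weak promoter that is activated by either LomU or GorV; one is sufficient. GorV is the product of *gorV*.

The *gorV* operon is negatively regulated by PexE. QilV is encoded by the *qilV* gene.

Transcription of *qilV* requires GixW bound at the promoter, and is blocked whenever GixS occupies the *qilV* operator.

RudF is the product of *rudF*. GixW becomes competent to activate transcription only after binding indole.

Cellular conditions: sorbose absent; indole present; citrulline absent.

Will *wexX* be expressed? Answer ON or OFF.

Indole is present, so GixW is active.
Citrulline is absent, so GixS is inactive.
No repressor is bound and GixW is active, so *qilV* is transcribed.
So QilV is produced and active.
No repressor is bound and QilV is active, so *lomU* is transcribed.
So LomU is produced and active.
Sorbose is absent, so PexE is active.
With repressor PexE bound, *gorV* is not transcribed.
So GorV is not produced.
Activator LomU is present, so *rudF* is transcribed.
So RudF is produced and active.
No repressor is bound and RudF is active, so *wexX* is transcribed.

ON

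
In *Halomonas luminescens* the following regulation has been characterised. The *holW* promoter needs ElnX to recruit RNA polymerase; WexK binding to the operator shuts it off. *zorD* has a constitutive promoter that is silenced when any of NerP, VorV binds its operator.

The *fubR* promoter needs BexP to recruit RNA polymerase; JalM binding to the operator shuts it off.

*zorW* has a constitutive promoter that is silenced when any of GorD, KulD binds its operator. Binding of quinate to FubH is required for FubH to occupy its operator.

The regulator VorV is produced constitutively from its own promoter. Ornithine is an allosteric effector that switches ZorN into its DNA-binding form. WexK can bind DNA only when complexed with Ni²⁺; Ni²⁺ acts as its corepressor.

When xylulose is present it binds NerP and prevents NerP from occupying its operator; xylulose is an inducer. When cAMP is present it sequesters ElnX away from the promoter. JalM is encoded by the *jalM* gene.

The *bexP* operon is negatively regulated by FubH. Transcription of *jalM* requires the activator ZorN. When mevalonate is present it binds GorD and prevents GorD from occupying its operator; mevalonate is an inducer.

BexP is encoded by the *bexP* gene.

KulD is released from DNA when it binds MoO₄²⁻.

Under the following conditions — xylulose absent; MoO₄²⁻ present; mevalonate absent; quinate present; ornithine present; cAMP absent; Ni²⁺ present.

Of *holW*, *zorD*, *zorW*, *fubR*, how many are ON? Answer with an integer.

0

Ni²⁺ is present, so WexK is active.
cAMP is absent, so ElnX is active.
With repressor WexK bound, *holW* is not transcribed.
→ *holW* is OFF.
Xylulose is absent, so NerP is active.
VorV is produced constitutively and is active.
With repressor NerP bound, *zorD* is not transcribed.
→ *zorD* is OFF.
Mevalonate is absent, so GorD is active.
MoO₄²⁻ is present, so KulD is inactive.
With repressor GorD bound, *zorW* is not transcribed.
→ *zorW* is OFF.
Quinate is present, so FubH is active.
With repressor FubH bound, *bexP* is not transcribed.
So BexP is not produced.
Ornithine is present, so ZorN is active.
No repressor is bound and ZorN is active, so *jalM* is transcribed.
So JalM is produced and active.
With repressor JalM bound, *fubR* is not transcribed.
→ *fubR* is OFF.
0 of the 4 genes are transcribed.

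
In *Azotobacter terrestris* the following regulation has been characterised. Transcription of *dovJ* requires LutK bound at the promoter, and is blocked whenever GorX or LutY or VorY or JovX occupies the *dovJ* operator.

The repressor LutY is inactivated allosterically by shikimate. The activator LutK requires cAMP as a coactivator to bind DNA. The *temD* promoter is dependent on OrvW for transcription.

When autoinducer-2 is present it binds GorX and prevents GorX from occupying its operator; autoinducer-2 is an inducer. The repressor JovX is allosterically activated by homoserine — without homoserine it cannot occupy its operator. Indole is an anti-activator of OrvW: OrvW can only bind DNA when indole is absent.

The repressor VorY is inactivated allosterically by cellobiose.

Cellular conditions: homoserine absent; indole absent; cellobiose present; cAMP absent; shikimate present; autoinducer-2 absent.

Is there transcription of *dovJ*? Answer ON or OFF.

OFF

Autoinducer-2 is absent, so GorX is active.
cAMP is absent, so LutK is inactive.
Shikimate is present, so LutY is inactive.
Cellobiose is present, so VorY is inactive.
Homoserine is absent, so JovX is inactive.
With repressor GorX bound, *dovJ* is not transcribed.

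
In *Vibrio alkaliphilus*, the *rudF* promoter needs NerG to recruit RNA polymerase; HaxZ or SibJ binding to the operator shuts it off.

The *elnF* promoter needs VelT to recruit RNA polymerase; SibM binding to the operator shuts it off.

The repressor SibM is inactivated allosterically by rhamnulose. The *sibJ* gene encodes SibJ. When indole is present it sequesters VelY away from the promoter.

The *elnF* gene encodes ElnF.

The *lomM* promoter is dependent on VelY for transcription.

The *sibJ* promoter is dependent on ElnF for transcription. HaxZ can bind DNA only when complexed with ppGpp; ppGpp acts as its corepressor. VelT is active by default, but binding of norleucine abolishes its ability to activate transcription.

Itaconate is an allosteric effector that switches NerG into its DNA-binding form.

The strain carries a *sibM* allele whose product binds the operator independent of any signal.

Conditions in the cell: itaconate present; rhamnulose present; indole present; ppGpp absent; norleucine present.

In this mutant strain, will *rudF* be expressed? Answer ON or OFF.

ON

ppGpp is absent, so HaxZ is inactive.
Norleucine is present, so VelT is inactive.
SibM is constitutively active in this strain.
With repressor SibM bound, *elnF* is not transcribed.
So ElnF is not produced.
Required activator ElnF is absent, so *sibJ* is not transcribed.
So SibJ is not produced.
Itaconate is present, so NerG is active.
No repressor is bound and NerG is active, so *rudF* is transcribed.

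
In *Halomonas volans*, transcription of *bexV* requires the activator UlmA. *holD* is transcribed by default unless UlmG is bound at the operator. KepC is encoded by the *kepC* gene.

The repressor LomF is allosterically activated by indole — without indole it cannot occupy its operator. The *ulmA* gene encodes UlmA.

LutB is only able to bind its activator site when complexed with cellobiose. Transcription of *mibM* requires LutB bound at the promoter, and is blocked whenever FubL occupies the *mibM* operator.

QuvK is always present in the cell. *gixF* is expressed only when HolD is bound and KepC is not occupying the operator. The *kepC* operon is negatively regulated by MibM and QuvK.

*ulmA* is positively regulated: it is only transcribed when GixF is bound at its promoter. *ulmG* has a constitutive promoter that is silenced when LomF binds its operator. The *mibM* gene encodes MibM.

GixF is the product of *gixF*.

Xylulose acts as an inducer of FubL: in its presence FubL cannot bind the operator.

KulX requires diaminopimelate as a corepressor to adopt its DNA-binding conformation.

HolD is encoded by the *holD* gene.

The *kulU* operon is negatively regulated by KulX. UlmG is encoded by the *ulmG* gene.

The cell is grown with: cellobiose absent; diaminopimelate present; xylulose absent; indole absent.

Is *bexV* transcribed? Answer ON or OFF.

Cellobiose is absent, so LutB is inactive.
Xylulose is absent, so FubL is active.
With repressor FubL bound, *mibM* is not transcribed.
So MibM is not produced.
QuvK is produced constitutively and is active.
With repressor QuvK bound, *kepC* is not transcribed.
So KepC is not produced.
Indole is absent, so LomF is inactive.
With no repressor bound, *ulmG* is transcribed.
So UlmG is produced and active.
With repressor UlmG bound, *holD* is not transcribed.
So HolD is not produced.
Required activator HolD is absent, so *gixF* is not transcribed.
So GixF is not produced.
Required activator GixF is absent, so *ulmA* is not transcribed.
So UlmA is not produced.
Required activator UlmA is absent, so *bexV* is not transcribed.

OFF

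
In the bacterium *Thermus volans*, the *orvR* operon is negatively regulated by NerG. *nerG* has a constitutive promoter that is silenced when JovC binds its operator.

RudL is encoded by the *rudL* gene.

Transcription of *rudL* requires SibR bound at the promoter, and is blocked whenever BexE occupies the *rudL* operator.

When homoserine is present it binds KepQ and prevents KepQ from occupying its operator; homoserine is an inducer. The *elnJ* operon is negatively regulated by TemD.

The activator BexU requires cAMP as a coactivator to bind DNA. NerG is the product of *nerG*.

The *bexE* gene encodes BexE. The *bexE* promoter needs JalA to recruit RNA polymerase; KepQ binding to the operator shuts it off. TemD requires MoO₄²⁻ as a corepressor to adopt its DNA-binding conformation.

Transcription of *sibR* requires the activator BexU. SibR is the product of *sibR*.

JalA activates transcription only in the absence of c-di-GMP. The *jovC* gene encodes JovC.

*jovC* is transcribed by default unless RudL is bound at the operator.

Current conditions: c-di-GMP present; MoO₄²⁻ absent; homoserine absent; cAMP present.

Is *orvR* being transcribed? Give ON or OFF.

cAMP is present, so BexU is active.
No repressor is bound and BexU is active, so *sibR* is transcribed.
So SibR is produced and active.
Homoserine is absent, so KepQ is active.
c-di-GMP is present, so JalA is inactive.
With repressor KepQ bound, *bexE* is not transcribed.
So BexE is not produced.
No repressor is bound and SibR is active, so *rudL* is transcribed.
So RudL is produced and active.
With repressor RudL bound, *jovC* is not transcribed.
So JovC is not produced.
With no repressor bound, *nerG* is transcribed.
So NerG is produced and active.
With repressor NerG bound, *orvR* is not transcribed.

OFF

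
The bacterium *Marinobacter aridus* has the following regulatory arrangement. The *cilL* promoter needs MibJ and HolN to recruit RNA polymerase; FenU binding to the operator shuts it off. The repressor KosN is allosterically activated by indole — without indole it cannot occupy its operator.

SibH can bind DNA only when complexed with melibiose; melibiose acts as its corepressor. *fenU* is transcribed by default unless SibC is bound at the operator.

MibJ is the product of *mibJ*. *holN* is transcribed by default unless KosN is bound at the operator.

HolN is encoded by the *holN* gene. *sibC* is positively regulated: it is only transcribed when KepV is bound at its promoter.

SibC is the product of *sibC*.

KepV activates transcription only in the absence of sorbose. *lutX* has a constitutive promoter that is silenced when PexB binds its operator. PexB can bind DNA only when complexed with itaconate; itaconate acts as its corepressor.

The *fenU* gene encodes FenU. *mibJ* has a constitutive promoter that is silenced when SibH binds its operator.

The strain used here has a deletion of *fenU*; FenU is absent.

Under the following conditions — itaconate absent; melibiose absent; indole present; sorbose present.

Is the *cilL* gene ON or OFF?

Melibiose is absent, so SibH is inactive.
With no repressor bound, *mibJ* is transcribed.
So MibJ is produced and active.
Indole is present, so KosN is active.
With repressor KosN bound, *holN* is not transcribed.
So HolN is not produced.
FenU is non-functional in this strain, so it has no effect.
Required activator HolN is absent, so *cilL* is not transcribed.

OFF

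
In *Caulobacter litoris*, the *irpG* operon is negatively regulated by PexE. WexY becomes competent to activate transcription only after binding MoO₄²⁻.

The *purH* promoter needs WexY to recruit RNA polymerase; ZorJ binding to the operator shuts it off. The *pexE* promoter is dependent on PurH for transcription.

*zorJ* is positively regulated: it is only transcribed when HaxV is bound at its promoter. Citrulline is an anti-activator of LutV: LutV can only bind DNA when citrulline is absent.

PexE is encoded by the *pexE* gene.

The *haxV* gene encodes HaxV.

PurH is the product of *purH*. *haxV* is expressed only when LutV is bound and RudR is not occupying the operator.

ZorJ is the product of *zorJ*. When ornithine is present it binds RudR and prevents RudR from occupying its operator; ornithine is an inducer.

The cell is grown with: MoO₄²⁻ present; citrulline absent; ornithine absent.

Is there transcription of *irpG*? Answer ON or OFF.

Ornithine is absent, so RudR is active.
Citrulline is absent, so LutV is active.
With repressor RudR bound, *haxV* is not transcribed.
So HaxV is not produced.
Required activator HaxV is absent, so *zorJ* is not transcribed.
So ZorJ is not produced.
MoO₄²⁻ is present, so WexY is active.
No repressor is bound and WexY is active, so *purH* is transcribed.
So PurH is produced and active.
No repressor is bound and PurH is active, so *pexE* is transcribed.
So PexE is produced and active.
With repressor PexE bound, *irpG* is not transcribed.

OFF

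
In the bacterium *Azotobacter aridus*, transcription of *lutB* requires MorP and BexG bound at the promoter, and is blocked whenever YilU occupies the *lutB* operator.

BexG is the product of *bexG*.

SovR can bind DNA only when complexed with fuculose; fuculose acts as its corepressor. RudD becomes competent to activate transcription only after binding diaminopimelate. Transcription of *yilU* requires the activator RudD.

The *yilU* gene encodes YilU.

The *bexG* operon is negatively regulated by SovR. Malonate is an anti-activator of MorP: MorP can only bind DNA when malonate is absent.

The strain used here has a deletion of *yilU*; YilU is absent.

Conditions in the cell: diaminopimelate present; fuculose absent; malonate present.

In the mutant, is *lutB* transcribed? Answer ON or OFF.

OFF

YilU is non-functional in this strain, so it has no effect.
Malonate is present, so MorP is inactive.
Fuculose is absent, so SovR is inactive.
With no repressor bound, *bexG* is transcribed.
So BexG is produced and active.
Required activator MorP is absent, so *lutB* is not transcribed.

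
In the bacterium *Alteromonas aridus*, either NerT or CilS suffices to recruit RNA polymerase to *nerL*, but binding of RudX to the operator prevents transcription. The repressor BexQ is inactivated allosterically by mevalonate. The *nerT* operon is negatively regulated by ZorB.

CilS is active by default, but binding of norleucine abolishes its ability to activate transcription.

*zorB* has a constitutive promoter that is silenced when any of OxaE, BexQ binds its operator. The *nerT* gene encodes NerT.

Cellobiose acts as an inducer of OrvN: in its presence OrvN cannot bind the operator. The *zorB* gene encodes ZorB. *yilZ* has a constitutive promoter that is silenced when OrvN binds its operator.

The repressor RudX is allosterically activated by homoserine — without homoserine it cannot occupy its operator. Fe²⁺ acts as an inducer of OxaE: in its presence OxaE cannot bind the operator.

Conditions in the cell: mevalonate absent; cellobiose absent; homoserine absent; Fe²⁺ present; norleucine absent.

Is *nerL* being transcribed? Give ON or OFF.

Fe²⁺ is present, so OxaE is inactive.
Mevalonate is absent, so BexQ is active.
With repressor BexQ bound, *zorB* is not transcribed.
So ZorB is not produced.
With no repressor bound, *nerT* is transcribed.
So NerT is produced and active.
Homoserine is absent, so RudX is inactive.
Norleucine is absent, so CilS is active.
Activator NerT is present, so *nerL* is transcribed.

ON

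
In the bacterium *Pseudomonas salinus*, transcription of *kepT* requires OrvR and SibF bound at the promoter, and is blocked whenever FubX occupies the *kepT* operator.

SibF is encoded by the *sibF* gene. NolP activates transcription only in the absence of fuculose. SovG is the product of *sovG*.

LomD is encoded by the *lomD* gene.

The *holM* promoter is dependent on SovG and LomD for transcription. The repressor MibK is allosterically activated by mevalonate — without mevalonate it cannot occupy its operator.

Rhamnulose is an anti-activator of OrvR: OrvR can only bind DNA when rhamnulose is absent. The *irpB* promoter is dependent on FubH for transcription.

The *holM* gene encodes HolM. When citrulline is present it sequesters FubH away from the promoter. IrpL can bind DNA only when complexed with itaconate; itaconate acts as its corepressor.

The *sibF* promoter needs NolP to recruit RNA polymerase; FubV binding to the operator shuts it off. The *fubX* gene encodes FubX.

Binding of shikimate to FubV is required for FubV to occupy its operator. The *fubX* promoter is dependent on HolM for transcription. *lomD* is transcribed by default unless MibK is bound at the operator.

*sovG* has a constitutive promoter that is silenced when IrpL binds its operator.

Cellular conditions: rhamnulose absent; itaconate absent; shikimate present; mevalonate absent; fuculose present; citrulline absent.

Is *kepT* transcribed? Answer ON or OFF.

Rhamnulose is absent, so OrvR is active.
Itaconate is absent, so IrpL is inactive.
With no repressor bound, *sovG* is transcribed.
So SovG is produced and active.
Mevalonate is absent, so MibK is inactive.
With no repressor bound, *lomD* is transcribed.
So LomD is produced and active.
No repressor is bound and SovG and LomD are active, so *holM* is transcribed.
So HolM is produced and active.
No repressor is bound and HolM is active, so *fubX* is transcribed.
So FubX is produced and active.
Fuculose is present, so NolP is inactive.
Shikimate is present, so FubV is active.
With repressor FubV bound, *sibF* is not transcribed.
So SibF is not produced.
With repressor FubX bound, *kepT* is not transcribed.

OFF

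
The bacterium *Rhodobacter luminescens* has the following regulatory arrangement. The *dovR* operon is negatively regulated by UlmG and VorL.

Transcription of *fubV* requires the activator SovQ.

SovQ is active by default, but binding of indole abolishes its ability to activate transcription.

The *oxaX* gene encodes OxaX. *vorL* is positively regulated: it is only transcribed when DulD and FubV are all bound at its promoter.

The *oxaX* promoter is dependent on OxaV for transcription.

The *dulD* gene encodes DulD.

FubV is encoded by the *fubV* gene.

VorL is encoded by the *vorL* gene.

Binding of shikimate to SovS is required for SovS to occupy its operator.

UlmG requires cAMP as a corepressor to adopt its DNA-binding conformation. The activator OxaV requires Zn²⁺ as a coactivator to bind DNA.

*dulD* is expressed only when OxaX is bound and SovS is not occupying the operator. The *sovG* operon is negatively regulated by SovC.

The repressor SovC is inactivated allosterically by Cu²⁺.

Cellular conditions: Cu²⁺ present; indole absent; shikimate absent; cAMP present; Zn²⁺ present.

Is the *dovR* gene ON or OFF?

cAMP is present, so UlmG is active.
Zn²⁺ is present, so OxaV is active.
No repressor is bound and OxaV is active, so *oxaX* is transcribed.
So OxaX is produced and active.
Shikimate is absent, so SovS is inactive.
No repressor is bound and OxaX is active, so *dulD* is transcribed.
So DulD is produced and active.
Indole is absent, so SovQ is active.
No repressor is bound and SovQ is active, so *fubV* is transcribed.
So FubV is produced and active.
No repressor is bound and DulD and FubV are active, so *vorL* is transcribed.
So VorL is produced and active.
With repressor UlmG bound, *dovR* is not transcribed.

OFF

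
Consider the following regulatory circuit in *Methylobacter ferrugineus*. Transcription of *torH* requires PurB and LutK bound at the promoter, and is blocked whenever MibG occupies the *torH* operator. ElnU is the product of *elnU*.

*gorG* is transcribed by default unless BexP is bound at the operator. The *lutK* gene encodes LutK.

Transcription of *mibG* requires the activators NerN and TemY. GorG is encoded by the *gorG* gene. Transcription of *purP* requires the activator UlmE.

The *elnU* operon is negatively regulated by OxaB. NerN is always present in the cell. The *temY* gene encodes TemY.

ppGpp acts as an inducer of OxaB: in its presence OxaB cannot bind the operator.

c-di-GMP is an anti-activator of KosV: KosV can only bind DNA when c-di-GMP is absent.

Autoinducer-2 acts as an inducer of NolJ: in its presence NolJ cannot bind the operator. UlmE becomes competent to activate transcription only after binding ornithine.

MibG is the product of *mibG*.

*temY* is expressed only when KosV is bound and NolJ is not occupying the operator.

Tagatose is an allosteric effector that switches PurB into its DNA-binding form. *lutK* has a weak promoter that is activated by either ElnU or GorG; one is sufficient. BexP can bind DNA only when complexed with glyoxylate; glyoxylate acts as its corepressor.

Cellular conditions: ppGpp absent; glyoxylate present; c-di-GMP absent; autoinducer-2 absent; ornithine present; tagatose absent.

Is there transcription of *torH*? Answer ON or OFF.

OFF

Tagatose is absent, so PurB is inactive.
NerN is produced constitutively and is active.
Autoinducer-2 is absent, so NolJ is active.
c-di-GMP is absent, so KosV is active.
With repressor NolJ bound, *temY* is not transcribed.
So TemY is not produced.
Required activator TemY is absent, so *mibG* is not transcribed.
So MibG is not produced.
ppGpp is absent, so OxaB is active.
With repressor OxaB bound, *elnU* is not transcribed.
So ElnU is not produced.
Glyoxylate is present, so BexP is active.
With repressor BexP bound, *gorG* is not transcribed.
So GorG is not produced.
No activator is available at the *lutK* promoter, so *lutK* is not transcribed.
So LutK is not produced.
Required activator PurB is absent, so *torH* is not transcribed.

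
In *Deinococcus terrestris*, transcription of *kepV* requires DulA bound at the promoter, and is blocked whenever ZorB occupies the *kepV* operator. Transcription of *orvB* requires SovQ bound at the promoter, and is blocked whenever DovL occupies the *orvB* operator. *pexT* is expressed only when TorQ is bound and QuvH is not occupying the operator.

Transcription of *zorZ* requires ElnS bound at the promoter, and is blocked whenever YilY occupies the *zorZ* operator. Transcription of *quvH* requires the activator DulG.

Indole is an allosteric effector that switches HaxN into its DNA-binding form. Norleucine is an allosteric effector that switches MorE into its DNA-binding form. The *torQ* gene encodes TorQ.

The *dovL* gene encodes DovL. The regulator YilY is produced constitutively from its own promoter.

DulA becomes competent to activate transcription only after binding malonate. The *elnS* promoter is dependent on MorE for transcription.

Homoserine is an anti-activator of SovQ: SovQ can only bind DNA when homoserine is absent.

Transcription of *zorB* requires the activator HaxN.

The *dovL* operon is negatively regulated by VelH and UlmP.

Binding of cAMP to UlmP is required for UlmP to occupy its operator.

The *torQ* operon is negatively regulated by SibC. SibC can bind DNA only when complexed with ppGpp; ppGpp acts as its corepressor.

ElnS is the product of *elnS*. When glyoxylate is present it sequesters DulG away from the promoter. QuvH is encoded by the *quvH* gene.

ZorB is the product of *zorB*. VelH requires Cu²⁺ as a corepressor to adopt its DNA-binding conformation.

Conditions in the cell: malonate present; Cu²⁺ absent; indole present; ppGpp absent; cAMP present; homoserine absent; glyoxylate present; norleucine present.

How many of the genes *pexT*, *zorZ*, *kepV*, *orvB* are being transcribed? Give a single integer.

Glyoxylate is present, so DulG is inactive.
Required activator DulG is absent, so *quvH* is not transcribed.
So QuvH is not produced.
ppGpp is absent, so SibC is inactive.
With no repressor bound, *torQ* is transcribed.
So TorQ is produced and active.
No repressor is bound and TorQ is active, so *pexT* is transcribed.
→ *pexT* is ON.
Norleucine is present, so MorE is active.
No repressor is bound and MorE is active, so *elnS* is transcribed.
So ElnS is produced and active.
YilY is produced constitutively and is active.
With repressor YilY bound, *zorZ* is not transcribed.
→ *zorZ* is OFF.
Indole is present, so HaxN is active.
No repressor is bound and HaxN is active, so *zorB* is transcribed.
So ZorB is produced and active.
Malonate is present, so DulA is active.
With repressor ZorB bound, *kepV* is not transcribed.
→ *kepV* is OFF.
Cu²⁺ is absent, so VelH is inactive.
cAMP is present, so UlmP is active.
With repressor UlmP bound, *dovL* is not transcribed.
So DovL is not produced.
Homoserine is absent, so SovQ is active.
No repressor is bound and SovQ is active, so *orvB* is transcribed.
→ *orvB* is ON.
2 of the 4 genes are transcribed.

2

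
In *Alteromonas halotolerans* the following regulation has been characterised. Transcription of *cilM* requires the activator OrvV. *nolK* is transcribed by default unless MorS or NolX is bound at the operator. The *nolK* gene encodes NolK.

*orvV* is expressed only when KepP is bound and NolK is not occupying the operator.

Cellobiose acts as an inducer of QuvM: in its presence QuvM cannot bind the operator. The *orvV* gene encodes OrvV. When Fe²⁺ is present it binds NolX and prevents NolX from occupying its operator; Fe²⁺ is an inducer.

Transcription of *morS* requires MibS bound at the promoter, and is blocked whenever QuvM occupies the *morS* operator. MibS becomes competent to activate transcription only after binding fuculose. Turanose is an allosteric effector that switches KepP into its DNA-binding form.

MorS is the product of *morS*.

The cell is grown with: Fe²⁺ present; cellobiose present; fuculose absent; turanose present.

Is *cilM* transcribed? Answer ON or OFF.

OFF

Fuculose is absent, so MibS is inactive.
Cellobiose is present, so QuvM is inactive.
Required activator MibS is absent, so *morS* is not transcribed.
So MorS is not produced.
Fe²⁺ is present, so NolX is inactive.
With no repressor bound, *nolK* is transcribed.
So NolK is produced and active.
Turanose is present, so KepP is active.
With repressor NolK bound, *orvV* is not transcribed.
So OrvV is not produced.
Required activator OrvV is absent, so *cilM* is not transcribed.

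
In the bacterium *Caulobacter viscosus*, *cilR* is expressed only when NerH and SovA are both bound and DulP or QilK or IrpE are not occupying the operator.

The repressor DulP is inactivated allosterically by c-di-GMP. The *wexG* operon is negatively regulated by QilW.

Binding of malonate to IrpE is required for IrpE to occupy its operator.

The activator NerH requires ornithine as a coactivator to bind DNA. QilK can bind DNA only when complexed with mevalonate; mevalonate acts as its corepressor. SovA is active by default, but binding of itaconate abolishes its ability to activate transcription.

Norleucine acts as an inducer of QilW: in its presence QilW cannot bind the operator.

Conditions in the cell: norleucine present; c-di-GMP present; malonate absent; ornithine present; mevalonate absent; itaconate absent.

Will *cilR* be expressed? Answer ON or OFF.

c-di-GMP is present, so DulP is inactive.
Mevalonate is absent, so QilK is inactive.
Ornithine is present, so NerH is active.
Malonate is absent, so IrpE is inactive.
Itaconate is absent, so SovA is active.
No repressor is bound and NerH and SovA are active, so *cilR* is transcribed.

ON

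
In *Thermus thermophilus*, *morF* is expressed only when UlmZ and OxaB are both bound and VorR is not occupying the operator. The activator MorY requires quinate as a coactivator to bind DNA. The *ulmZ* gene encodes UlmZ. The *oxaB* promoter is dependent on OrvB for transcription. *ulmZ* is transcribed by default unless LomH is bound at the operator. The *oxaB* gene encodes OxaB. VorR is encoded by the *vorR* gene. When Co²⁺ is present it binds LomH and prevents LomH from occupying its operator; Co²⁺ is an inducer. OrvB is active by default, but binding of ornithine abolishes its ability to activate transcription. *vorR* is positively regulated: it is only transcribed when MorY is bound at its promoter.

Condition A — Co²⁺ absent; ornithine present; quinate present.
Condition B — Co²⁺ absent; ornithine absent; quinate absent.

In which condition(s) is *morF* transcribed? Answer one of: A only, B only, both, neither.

Condition A:
Co²⁺ is absent, so LomH is active.
With repressor LomH bound, *ulmZ* is not transcribed.
So UlmZ is not produced.
Ornithine is present, so OrvB is inactive.
Required activator OrvB is absent, so *oxaB* is not transcribed.
So OxaB is not produced.
Quinate is present, so MorY is active.
No repressor is bound and MorY is active, so *vorR* is transcribed.
So VorR is produced and active.
With repressor VorR bound, *morF* is not transcribed.
→ *morF* is OFF in A.
Condition B:
Co²⁺ is absent, so LomH is active.
With repressor LomH bound, *ulmZ* is not transcribed.
So UlmZ is not produced.
Ornithine is absent, so OrvB is active.
No repressor is bound and OrvB is active, so *oxaB* is transcribed.
So OxaB is produced and active.
Quinate is absent, so MorY is inactive.
Required activator MorY is absent, so *vorR* is not transcribed.
So VorR is not produced.
Required activator UlmZ is absent, so *morF* is not transcribed.
→ *morF* is OFF in B.

neither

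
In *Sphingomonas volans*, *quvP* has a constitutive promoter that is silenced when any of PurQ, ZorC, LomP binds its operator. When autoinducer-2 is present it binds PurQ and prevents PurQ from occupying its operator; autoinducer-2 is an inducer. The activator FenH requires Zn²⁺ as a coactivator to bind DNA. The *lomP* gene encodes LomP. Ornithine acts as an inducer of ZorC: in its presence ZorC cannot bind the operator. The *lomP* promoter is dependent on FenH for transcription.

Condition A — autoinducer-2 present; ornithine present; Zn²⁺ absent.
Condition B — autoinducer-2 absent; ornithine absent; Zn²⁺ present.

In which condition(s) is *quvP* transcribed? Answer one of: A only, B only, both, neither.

Condition A:
Autoinducer-2 is present, so PurQ is inactive.
Ornithine is present, so ZorC is inactive.
Zn²⁺ is absent, so FenH is inactive.
Required activator FenH is absent, so *lomP* is not transcribed.
So LomP is not produced.
With no repressor bound, *quvP* is transcribed.
→ *quvP* is ON in A.
Condition B:
Autoinducer-2 is absent, so PurQ is active.
Ornithine is absent, so ZorC is active.
Zn²⁺ is present, so FenH is active.
No repressor is bound and FenH is active, so *lomP* is transcribed.
So LomP is produced and active.
With repressor PurQ bound, *quvP* is not transcribed.
→ *quvP* is OFF in B.

A only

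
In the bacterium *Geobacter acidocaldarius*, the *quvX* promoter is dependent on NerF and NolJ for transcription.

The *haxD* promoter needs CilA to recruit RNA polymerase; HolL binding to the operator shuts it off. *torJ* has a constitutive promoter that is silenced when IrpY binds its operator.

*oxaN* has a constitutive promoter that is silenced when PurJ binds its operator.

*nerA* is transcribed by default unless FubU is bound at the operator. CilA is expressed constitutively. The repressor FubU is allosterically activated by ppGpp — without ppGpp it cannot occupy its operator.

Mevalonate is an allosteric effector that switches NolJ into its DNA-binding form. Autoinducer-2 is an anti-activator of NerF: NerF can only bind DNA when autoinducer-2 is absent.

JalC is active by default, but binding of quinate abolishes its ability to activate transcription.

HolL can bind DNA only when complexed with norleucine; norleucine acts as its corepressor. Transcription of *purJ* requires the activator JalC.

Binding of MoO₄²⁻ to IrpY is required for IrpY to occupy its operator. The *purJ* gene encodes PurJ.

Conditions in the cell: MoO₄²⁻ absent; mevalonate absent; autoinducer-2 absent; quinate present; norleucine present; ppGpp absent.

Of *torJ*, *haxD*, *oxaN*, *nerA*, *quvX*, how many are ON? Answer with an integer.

MoO₄²⁻ is absent, so IrpY is inactive.
With no repressor bound, *torJ* is transcribed.
→ *torJ* is ON.
Norleucine is present, so HolL is active.
CilA is produced constitutively and is active.
With repressor HolL bound, *haxD* is not transcribed.
→ *haxD* is OFF.
Quinate is present, so JalC is inactive.
Required activator JalC is absent, so *purJ* is not transcribed.
So PurJ is not produced.
With no repressor bound, *oxaN* is transcribed.
→ *oxaN* is ON.
ppGpp is absent, so FubU is inactive.
With no repressor bound, *nerA* is transcribed.
→ *nerA* is ON.
Autoinducer-2 is absent, so NerF is active.
Mevalonate is absent, so NolJ is inactive.
Required activator NolJ is absent, so *quvX* is not transcribed.
→ *quvX* is OFF.
3 of the 5 genes are transcribed.

3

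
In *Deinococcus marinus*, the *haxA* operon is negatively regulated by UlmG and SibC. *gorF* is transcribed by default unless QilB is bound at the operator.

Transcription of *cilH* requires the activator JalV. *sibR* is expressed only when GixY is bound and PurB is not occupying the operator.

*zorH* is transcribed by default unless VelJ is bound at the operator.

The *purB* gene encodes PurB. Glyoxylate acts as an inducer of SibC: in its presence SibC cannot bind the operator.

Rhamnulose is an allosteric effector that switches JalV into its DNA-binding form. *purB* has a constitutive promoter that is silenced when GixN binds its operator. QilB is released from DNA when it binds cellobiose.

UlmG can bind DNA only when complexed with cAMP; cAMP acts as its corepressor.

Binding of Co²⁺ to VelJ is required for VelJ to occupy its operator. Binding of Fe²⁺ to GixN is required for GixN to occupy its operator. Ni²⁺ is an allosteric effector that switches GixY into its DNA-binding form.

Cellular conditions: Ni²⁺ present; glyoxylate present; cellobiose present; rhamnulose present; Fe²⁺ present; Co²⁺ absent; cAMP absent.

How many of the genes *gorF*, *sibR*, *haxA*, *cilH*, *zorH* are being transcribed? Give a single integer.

5

Cellobiose is present, so QilB is inactive.
With no repressor bound, *gorF* is transcribed.
→ *gorF* is ON.
Ni²⁺ is present, so GixY is active.
Fe²⁺ is present, so GixN is active.
With repressor GixN bound, *purB* is not transcribed.
So PurB is not produced.
No repressor is bound and GixY is active, so *sibR* is transcribed.
→ *sibR* is ON.
cAMP is absent, so UlmG is inactive.
Glyoxylate is present, so SibC is inactive.
With no repressor bound, *haxA* is transcribed.
→ *haxA* is ON.
Rhamnulose is present, so JalV is active.
No repressor is bound and JalV is active, so *cilH* is transcribed.
→ *cilH* is ON.
Co²⁺ is absent, so VelJ is inactive.
With no repressor bound, *zorH* is transcribed.
→ *zorH* is ON.
5 of the 5 genes are transcribed.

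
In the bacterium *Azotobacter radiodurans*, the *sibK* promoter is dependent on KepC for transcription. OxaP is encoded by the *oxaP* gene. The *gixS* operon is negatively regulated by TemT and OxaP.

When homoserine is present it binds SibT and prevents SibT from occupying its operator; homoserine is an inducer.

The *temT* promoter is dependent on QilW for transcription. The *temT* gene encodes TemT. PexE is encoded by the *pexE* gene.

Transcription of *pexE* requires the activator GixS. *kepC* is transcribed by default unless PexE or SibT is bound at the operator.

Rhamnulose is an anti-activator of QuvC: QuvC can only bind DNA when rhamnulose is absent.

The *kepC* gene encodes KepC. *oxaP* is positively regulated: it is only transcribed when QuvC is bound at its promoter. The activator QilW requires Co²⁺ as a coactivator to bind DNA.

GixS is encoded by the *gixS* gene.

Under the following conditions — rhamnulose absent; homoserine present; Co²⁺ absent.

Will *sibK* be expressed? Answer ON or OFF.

Co²⁺ is absent, so QilW is inactive.
Required activator QilW is absent, so *temT* is not transcribed.
So TemT is not produced.
Rhamnulose is absent, so QuvC is active.
No repressor is bound and QuvC is active, so *oxaP* is transcribed.
So OxaP is produced and active.
With repressor OxaP bound, *gixS* is not transcribed.
So GixS is not produced.
Required activator GixS is absent, so *pexE* is not transcribed.
So PexE is not produced.
Homoserine is present, so SibT is inactive.
With no repressor bound, *kepC* is transcribed.
So KepC is produced and active.
No repressor is bound and KepC is active, so *sibK* is transcribed.

ON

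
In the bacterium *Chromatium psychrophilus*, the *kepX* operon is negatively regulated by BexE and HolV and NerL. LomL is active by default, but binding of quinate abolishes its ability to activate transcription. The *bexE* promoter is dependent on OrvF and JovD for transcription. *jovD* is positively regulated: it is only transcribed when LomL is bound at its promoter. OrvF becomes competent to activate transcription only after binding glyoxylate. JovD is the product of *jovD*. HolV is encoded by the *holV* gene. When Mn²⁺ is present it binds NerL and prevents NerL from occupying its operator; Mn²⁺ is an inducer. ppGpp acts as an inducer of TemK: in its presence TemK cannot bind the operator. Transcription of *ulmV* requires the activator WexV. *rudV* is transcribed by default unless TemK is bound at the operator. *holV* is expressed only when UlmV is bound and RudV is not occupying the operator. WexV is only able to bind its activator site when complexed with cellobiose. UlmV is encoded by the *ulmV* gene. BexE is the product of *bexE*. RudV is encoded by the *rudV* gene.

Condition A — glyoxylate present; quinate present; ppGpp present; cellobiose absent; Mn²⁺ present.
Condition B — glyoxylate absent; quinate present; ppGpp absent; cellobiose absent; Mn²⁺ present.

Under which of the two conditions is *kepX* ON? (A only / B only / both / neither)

Condition A:
Glyoxylate is present, so OrvF is active.
Quinate is present, so LomL is inactive.
Required activator LomL is absent, so *jovD* is not transcribed.
So JovD is not produced.
Required activator JovD is absent, so *bexE* is not transcribed.
So BexE is not produced.
ppGpp is present, so TemK is inactive.
With no repressor bound, *rudV* is transcribed.
So RudV is produced and active.
Cellobiose is absent, so WexV is inactive.
Required activator WexV is absent, so *ulmV* is not transcribed.
So UlmV is not produced.
With repressor RudV bound, *holV* is not transcribed.
So HolV is not produced.
Mn²⁺ is present, so NerL is inactive.
With no repressor bound, *kepX* is transcribed.
→ *kepX* is ON in A.
Condition B:
Glyoxylate is absent, so OrvF is inactive.
Quinate is present, so LomL is inactive.
Required activator LomL is absent, so *jovD* is not transcribed.
So JovD is not produced.
Required activator OrvF is absent, so *bexE* is not transcribed.
So BexE is not produced.
ppGpp is absent, so TemK is active.
With repressor TemK bound, *rudV* is not transcribed.
So RudV is not produced.
Cellobiose is absent, so WexV is inactive.
Required activator WexV is absent, so *ulmV* is not transcribed.
So UlmV is not produced.
Required activator UlmV is absent, so *holV* is not transcribed.
So HolV is not produced.
Mn²⁺ is present, so NerL is inactive.
With no repressor bound, *kepX* is transcribed.
→ *kepX* is ON in B.

both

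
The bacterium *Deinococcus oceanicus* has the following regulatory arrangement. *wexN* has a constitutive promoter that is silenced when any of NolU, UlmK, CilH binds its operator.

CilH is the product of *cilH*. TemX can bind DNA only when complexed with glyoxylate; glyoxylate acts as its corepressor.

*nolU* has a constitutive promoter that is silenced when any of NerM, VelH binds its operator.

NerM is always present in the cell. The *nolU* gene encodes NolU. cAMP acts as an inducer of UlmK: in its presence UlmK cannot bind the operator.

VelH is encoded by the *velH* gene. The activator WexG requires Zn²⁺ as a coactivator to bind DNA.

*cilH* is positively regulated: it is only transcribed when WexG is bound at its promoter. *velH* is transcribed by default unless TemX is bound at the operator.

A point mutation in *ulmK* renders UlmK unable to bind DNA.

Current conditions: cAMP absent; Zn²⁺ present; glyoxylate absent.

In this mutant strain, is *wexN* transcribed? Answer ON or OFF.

OFF

NerM is produced constitutively and is active.
Glyoxylate is absent, so TemX is inactive.
With no repressor bound, *velH* is transcribed.
So VelH is produced and active.
With repressor NerM bound, *nolU* is not transcribed.
So NolU is not produced.
UlmK is non-functional in this strain, so it has no effect.
Zn²⁺ is present, so WexG is active.
No repressor is bound and WexG is active, so *cilH* is transcribed.
So CilH is produced and active.
With repressor CilH bound, *wexN* is not transcribed.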